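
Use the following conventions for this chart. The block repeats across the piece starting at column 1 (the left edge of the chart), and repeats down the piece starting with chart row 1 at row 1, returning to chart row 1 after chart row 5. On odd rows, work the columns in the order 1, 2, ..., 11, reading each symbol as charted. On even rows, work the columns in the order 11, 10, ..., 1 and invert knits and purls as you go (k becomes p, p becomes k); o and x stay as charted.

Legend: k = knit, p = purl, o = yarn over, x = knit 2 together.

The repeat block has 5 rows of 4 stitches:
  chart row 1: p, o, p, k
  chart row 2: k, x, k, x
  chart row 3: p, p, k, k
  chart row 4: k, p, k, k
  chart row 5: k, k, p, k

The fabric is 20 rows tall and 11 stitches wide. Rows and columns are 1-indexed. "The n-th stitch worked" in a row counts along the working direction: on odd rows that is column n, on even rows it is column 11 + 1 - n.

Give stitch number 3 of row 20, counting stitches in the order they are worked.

Result:
p

Derivation:
Row 20: (20-1) mod 5 = 4, so use chart row 5. Even row -> WS.
Chart row 5 tiled across columns 1-11: k k p k k k p k k k p
Wrong side: read the tiled row from column 11 down to 1 and exchange k with p (leave o, x).
Row 20 as worked: k p p p k p p p k p p
Stitch 3 in working order -> p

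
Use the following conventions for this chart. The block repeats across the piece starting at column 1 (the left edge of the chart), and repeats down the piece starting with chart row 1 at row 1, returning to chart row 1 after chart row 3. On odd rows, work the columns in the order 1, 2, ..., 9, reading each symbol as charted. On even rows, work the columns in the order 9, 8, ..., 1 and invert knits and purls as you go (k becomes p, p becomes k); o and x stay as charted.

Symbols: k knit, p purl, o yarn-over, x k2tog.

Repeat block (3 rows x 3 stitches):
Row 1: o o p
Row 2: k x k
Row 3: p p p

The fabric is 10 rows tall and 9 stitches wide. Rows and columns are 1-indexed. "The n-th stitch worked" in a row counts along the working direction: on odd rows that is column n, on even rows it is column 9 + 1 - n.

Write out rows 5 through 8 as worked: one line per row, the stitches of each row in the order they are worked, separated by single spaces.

== ROWS AS WORKED ==
k x k k x k k x k
k k k k k k k k k
o o p o o p o o p
p x p p x p p x p

Derivation:
Row 5: chart row 2, RS - tile across columns 1-9 and work as-is.
Row 6: chart row 3, WS - tiled (columns 1-9): p p p p p p p p p; work from column 9 back to 1 with k<->p swapped.
Row 7: chart row 1, RS - tile across columns 1-9 and work as-is.
Row 8: chart row 2, WS - tiled (columns 1-9): k x k k x k k x k; work from column 9 back to 1 with k<->p swapped.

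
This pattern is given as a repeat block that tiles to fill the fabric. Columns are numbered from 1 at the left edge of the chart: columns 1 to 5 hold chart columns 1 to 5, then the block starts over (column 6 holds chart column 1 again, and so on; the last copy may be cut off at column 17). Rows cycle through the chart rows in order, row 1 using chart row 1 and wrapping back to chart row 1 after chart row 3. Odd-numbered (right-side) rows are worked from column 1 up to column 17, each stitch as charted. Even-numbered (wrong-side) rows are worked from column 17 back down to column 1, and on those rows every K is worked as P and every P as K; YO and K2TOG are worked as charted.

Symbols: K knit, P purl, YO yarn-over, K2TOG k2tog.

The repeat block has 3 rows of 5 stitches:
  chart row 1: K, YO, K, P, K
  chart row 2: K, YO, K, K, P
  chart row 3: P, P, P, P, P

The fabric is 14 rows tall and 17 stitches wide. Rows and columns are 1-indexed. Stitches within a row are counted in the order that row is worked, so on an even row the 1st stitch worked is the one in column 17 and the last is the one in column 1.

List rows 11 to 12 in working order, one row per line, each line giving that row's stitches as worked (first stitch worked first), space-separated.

Result:
K YO K K P K YO K K P K YO K K P K YO
K K K K K K K K K K K K K K K K K

Derivation:
Row 11: chart row 2, RS - tile across columns 1-17 and work as-is.
Row 12: chart row 3, WS - tiled (columns 1-17): P P P P P P P P P P P P P P P P P; work from column 17 back to 1 with K<->P swapped.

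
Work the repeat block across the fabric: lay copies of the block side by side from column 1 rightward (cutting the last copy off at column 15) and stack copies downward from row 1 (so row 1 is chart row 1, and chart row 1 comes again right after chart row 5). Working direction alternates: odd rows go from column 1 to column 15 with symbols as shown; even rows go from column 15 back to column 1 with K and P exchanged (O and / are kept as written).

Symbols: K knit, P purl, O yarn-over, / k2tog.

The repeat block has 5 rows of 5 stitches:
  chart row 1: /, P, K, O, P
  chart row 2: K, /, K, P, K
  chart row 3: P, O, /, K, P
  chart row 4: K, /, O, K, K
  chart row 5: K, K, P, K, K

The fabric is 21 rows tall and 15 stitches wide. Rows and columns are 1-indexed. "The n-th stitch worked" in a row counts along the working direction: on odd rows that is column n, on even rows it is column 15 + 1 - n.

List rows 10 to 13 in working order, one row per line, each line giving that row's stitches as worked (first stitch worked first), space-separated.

Rows as worked:
P P K P P P P K P P P P K P P
/ P K O P / P K O P / P K O P
P K P / P P K P / P P K P / P
P O / K P P O / K P P O / K P

Derivation:
Row 10: chart row 5, WS - tiled (columns 1-15): K K P K K K K P K K K K P K K; work from column 15 back to 1 with K<->P swapped.
Row 11: chart row 1, RS - tile across columns 1-15 and work as-is.
Row 12: chart row 2, WS - tiled (columns 1-15): K / K P K K / K P K K / K P K; work from column 15 back to 1 with K<->P swapped.
Row 13: chart row 3, RS - tile across columns 1-15 and work as-is.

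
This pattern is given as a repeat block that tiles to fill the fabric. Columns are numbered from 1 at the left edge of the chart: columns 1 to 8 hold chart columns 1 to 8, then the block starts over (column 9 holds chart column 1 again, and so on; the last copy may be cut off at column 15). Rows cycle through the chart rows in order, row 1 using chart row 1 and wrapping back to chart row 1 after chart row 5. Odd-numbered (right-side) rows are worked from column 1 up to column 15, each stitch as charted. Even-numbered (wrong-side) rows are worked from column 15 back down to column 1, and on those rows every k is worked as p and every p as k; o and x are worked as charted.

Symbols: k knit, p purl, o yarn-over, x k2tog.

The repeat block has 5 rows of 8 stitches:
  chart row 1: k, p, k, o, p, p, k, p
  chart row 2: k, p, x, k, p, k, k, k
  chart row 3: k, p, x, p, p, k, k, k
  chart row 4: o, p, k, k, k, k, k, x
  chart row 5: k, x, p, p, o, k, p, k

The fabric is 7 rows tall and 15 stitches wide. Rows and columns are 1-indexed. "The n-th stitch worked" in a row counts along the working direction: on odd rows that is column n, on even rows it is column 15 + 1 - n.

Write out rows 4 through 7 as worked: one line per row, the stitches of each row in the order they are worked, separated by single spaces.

Row 4: chart row 4, WS - tiled (columns 1-15): o p k k k k k x o p k k k k k; work from column 15 back to 1 with k<->p swapped.
Row 5: chart row 5, RS - tile across columns 1-15 and work as-is.
Row 6: chart row 1, WS - tiled (columns 1-15): k p k o p p k p k p k o p p k; work from column 15 back to 1 with k<->p swapped.
Row 7: chart row 2, RS - tile across columns 1-15 and work as-is.

Rows as worked:
p p p p p k o x p p p p p k o
k x p p o k p k k x p p o k p
p k k o p k p k p k k o p k p
k p x k p k k k k p x k p k k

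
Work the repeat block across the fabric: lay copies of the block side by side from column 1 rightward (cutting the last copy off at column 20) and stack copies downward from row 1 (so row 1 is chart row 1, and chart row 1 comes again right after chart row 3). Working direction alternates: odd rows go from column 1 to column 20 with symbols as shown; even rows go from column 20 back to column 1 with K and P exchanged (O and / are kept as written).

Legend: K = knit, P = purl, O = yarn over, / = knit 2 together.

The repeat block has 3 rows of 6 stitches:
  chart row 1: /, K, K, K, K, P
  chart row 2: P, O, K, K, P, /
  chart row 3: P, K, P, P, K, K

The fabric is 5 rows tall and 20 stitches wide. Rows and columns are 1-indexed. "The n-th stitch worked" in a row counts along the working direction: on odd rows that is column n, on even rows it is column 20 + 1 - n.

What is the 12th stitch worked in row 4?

== STITCH ==
P

Derivation:
For row 4: chart row = ((4-1) mod 3) + 1 = 1; this is a WS (even) row.
Chart row 1 tiled across columns 1-20: / K K K K P / K K K K P / K K K K P / K
Wrong side: read the tiled row from column 20 down to 1 and exchange K with P (leave O, /).
Row 4 as worked: P / K P P P P / K P P P P / K P P P P /
Counting 12 along the worked row gives P.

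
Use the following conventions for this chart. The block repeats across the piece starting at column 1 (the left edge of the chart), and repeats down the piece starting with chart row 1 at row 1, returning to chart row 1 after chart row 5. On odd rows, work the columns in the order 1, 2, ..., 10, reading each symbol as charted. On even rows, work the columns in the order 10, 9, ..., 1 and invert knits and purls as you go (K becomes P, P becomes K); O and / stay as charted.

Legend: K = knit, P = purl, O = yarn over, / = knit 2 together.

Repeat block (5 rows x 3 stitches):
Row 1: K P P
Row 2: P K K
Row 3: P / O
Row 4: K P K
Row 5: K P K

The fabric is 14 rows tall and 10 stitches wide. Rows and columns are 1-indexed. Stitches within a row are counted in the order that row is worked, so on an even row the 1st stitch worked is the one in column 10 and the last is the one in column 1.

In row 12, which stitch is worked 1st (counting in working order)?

Stitch:
K

Derivation:
Row 12 uses chart row ((12-1) mod 5)+1 = 2. Row 12 is even, so WS.
Chart row 2 tiled across columns 1-10: P K K P K K P K K P
WS row: flip the tiled sequence (start at column 10) and apply K<->P; O and / stay.
Row 12 as worked: K P P K P P K P P K
Counting 1 along the worked row gives K.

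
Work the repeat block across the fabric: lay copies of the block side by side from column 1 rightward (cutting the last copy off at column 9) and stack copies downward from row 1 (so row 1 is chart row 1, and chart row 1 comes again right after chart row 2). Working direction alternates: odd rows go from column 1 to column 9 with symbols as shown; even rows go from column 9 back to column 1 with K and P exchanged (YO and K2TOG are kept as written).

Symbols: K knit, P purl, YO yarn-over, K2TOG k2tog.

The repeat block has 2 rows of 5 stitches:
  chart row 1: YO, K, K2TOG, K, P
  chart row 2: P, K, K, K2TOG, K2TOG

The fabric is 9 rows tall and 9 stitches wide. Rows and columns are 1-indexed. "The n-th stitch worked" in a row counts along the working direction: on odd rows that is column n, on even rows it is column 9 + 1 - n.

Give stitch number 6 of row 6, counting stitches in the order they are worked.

Result:
K2TOG

Derivation:
Row 6 uses chart row ((6-1) mod 2)+1 = 2. Row 6 is even, so WS.
Chart row 2 tiled across columns 1-9: P K K K2TOG K2TOG P K K K2TOG
Wrong side: read the tiled row from column 9 down to 1 and exchange K with P (leave YO, K2TOG).
Row 6 as worked: K2TOG P P K K2TOG K2TOG P P K
The 6th stitch worked is K2TOG.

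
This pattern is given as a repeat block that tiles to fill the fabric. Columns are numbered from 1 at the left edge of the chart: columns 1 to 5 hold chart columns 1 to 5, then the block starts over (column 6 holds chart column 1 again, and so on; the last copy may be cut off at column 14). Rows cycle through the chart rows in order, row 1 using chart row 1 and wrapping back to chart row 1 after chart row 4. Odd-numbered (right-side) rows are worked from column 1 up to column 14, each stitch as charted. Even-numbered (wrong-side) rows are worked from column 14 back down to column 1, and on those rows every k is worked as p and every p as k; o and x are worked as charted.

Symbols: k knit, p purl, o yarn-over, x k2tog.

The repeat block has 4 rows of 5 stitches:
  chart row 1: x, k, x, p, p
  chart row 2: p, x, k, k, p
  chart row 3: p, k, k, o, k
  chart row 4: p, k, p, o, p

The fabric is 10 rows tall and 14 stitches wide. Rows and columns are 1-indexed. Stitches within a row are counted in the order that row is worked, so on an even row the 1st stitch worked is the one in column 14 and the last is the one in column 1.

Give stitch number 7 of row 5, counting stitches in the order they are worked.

Row 5 uses chart row ((5-1) mod 4)+1 = 1. Row 5 is odd, so RS.
Chart row 1 tiled across columns 1-14: x k x p p x k x p p x k x p
RS row: no reversal, no swap; stitch n worked = column n.
Counting 7 along the worked row gives k.

== STITCH ==
k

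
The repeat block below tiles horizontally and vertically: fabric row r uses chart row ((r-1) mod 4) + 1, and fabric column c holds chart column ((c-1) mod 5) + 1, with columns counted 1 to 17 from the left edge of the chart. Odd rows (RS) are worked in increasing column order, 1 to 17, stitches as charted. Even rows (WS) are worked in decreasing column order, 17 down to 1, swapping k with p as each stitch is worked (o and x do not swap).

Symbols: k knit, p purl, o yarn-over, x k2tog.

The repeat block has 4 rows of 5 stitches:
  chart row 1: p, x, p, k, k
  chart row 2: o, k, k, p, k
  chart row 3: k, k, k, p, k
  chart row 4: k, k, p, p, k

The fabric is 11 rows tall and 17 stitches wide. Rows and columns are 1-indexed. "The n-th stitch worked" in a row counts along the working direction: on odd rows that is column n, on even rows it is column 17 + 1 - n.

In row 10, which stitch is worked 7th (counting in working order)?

Result:
o

Derivation:
Row 10: (10-1) mod 4 = 1, so use chart row 2. Even row -> WS.
Chart row 2 tiled across columns 1-17: o k k p k o k k p k o k k p k o k
WS: work from column 17 back to column 1 (reverse the tiled row), swapping k<->p (o and x unchanged).
Row 10 as worked: p o p k p p o p k p p o p k p p o
Stitch 7 in working order -> o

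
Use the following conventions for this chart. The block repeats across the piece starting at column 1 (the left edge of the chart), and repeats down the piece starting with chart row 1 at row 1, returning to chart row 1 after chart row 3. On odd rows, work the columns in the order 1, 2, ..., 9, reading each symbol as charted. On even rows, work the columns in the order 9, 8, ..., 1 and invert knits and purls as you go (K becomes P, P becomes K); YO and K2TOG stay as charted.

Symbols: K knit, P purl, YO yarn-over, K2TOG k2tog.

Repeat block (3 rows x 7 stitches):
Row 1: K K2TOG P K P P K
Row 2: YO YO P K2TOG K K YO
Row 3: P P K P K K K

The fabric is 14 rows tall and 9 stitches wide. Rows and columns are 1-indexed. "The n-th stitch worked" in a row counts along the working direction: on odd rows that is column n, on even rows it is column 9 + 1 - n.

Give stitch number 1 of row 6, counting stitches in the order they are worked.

For row 6: chart row = ((6-1) mod 3) + 1 = 3; this is a WS (even) row.
Chart row 3 tiled across columns 1-9: P P K P K K K P P
WS: work from column 9 back to column 1 (reverse the tiled row), swapping K<->P (YO and K2TOG unchanged).
Row 6 as worked: K K P P P K P K K
Stitch 1 in working order -> K

Stitch:
K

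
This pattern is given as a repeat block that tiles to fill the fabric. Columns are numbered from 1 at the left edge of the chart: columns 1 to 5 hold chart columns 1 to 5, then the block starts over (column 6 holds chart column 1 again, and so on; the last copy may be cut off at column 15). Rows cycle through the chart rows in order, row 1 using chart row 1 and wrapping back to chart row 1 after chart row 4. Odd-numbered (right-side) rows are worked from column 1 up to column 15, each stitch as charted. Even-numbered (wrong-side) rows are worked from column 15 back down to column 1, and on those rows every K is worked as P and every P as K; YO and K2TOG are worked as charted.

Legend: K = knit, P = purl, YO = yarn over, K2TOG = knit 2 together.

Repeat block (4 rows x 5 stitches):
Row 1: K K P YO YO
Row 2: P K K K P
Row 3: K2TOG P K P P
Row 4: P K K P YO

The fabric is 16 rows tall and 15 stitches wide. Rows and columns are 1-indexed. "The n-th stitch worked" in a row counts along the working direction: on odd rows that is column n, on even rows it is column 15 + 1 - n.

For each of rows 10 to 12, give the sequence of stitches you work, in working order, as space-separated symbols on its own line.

Row 10: chart row 2, WS - tiled (columns 1-15): P K K K P P K K K P P K K K P; work from column 15 back to 1 with K<->P swapped.
Row 11: chart row 3, RS - tile across columns 1-15 and work as-is.
Row 12: chart row 4, WS - tiled (columns 1-15): P K K P YO P K K P YO P K K P YO; work from column 15 back to 1 with K<->P swapped.

Rows as worked:
K P P P K K P P P K K P P P K
K2TOG P K P P K2TOG P K P P K2TOG P K P P
YO K P P K YO K P P K YO K P P K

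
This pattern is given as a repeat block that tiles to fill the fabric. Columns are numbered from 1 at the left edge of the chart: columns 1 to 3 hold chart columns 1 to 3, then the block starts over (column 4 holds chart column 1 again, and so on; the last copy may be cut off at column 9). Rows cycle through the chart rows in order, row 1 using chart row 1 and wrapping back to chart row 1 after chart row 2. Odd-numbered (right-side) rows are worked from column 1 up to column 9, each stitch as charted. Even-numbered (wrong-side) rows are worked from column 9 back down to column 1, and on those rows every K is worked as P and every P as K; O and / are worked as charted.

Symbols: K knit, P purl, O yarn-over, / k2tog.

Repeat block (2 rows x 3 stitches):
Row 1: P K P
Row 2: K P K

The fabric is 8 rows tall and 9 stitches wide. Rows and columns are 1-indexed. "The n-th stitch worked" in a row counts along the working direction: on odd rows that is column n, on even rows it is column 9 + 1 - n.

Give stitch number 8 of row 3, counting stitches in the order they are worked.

Row 3: (3-1) mod 2 = 0, so use chart row 1. Odd row -> RS.
Chart row 1 tiled across columns 1-9: P K P P K P P K P
RS: work column 1 to column 9, symbols as charted — the tiled row is the row as worked.
Counting 8 along the worked row gives K.

Result:
K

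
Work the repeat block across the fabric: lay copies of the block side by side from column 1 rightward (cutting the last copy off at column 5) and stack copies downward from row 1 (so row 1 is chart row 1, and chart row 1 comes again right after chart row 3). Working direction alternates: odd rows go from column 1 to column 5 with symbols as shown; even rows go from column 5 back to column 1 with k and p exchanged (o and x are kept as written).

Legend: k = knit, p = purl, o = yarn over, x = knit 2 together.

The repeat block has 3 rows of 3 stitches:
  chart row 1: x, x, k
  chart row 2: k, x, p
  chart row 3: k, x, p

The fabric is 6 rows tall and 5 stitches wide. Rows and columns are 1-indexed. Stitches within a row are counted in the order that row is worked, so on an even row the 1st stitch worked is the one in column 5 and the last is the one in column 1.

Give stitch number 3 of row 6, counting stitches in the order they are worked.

== STITCH ==
k

Derivation:
Row 6 uses chart row ((6-1) mod 3)+1 = 3. Row 6 is even, so WS.
Chart row 3 tiled across columns 1-5: k x p k x
WS: work from column 5 back to column 1 (reverse the tiled row), swapping k<->p (o and x unchanged).
Row 6 as worked: x p k x p
The 3rd stitch worked is k.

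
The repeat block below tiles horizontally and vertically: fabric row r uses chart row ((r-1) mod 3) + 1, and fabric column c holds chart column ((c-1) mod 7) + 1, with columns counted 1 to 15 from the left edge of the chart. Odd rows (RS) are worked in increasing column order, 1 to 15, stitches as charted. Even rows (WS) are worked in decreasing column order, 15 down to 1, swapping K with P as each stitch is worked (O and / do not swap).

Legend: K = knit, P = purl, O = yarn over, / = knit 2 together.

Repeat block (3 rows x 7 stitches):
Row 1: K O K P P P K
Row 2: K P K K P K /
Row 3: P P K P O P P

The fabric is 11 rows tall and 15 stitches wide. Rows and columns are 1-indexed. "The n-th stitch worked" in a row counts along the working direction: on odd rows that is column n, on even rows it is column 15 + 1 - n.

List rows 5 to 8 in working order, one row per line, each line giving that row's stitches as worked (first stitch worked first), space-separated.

== ROWS AS WORKED ==
K P K K P K / K P K K P K / K
K K K O K P K K K K O K P K K
K O K P P P K K O K P P P K K
P / P K P P K P / P K P P K P

Derivation:
Row 5: chart row 2, RS - tile across columns 1-15 and work as-is.
Row 6: chart row 3, WS - tiled (columns 1-15): P P K P O P P P P K P O P P P; work from column 15 back to 1 with K<->P swapped.
Row 7: chart row 1, RS - tile across columns 1-15 and work as-is.
Row 8: chart row 2, WS - tiled (columns 1-15): K P K K P K / K P K K P K / K; work from column 15 back to 1 with K<->P swapped.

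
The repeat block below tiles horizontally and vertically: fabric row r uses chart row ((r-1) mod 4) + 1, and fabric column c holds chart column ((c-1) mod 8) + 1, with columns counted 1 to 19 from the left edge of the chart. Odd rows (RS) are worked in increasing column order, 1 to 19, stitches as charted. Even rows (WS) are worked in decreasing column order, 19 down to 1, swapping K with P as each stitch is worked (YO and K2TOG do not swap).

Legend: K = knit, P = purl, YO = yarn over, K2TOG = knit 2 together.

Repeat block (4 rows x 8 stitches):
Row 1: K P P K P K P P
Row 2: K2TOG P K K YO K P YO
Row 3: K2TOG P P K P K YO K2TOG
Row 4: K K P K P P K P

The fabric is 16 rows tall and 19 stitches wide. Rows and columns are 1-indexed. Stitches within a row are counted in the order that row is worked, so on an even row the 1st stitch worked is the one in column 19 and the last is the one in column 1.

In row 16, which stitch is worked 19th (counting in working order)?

Result:
P

Derivation:
Row 16: (16-1) mod 4 = 3, so use chart row 4. Even row -> WS.
Chart row 4 tiled across columns 1-19: K K P K P P K P K K P K P P K P K K P
WS row: flip the tiled sequence (start at column 19) and apply K<->P; YO and K2TOG stay.
Row 16 as worked: K P P K P K K P K P P K P K K P K P P
Stitch 19 in working order -> P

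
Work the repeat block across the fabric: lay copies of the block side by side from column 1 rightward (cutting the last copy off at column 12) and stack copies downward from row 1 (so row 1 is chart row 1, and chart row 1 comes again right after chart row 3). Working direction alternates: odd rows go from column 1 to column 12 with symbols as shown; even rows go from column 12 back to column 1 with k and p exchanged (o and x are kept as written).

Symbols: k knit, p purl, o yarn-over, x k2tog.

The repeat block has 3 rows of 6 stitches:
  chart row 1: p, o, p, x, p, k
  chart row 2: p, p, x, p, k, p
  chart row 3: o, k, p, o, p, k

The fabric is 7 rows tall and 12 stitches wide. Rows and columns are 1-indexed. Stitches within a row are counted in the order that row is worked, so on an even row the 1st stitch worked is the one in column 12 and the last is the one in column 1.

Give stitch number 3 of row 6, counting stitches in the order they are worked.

== STITCH ==
o

Derivation:
Row 6: (6-1) mod 3 = 2, so use chart row 3. Even row -> WS.
Chart row 3 tiled across columns 1-12: o k p o p k o k p o p k
WS: work from column 12 back to column 1 (reverse the tiled row), swapping k<->p (o and x unchanged).
Row 6 as worked: p k o k p o p k o k p o
Counting 3 along the worked row gives o.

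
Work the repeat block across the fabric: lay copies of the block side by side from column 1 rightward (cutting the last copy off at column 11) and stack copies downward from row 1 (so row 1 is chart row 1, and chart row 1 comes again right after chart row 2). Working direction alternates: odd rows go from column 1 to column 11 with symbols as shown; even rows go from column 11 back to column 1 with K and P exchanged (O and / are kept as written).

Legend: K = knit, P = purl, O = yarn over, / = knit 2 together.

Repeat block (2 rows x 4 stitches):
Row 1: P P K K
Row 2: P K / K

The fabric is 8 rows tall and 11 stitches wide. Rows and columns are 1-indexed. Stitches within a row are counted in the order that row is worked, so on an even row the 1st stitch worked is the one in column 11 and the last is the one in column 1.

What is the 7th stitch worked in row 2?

== STITCH ==
K

Derivation:
Row 2 uses chart row ((2-1) mod 2)+1 = 2. Row 2 is even, so WS.
Chart row 2 tiled across columns 1-11: P K / K P K / K P K /
WS row: flip the tiled sequence (start at column 11) and apply K<->P; O and / stay.
Row 2 as worked: / P K P / P K P / P K
The 7th stitch worked is K.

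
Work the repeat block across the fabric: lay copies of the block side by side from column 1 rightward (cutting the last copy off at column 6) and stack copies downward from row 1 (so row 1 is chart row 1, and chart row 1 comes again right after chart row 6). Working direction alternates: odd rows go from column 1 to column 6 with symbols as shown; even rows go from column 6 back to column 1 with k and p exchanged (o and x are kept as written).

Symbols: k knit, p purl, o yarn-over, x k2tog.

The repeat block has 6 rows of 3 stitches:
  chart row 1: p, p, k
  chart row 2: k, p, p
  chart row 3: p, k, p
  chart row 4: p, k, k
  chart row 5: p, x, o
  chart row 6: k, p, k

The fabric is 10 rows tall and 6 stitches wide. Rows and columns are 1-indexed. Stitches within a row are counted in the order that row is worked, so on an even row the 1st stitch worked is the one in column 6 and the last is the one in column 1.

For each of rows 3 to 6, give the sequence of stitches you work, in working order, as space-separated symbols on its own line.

Row 3: chart row 3, RS - tile across columns 1-6 and work as-is.
Row 4: chart row 4, WS - tiled (columns 1-6): p k k p k k; work from column 6 back to 1 with k<->p swapped.
Row 5: chart row 5, RS - tile across columns 1-6 and work as-is.
Row 6: chart row 6, WS - tiled (columns 1-6): k p k k p k; work from column 6 back to 1 with k<->p swapped.

Rows as worked:
p k p p k p
p p k p p k
p x o p x o
p k p p k p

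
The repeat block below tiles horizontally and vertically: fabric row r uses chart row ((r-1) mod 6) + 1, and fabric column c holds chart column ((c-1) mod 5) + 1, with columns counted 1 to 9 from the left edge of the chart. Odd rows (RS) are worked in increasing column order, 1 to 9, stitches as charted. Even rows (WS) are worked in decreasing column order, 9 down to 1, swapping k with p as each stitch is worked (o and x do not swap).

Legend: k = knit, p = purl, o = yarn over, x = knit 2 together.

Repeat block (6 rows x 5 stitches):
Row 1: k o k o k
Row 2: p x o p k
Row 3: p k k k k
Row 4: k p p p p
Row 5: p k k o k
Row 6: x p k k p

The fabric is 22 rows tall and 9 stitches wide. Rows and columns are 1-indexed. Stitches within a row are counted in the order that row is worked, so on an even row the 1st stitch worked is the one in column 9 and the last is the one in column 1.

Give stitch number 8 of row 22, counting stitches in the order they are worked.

Result:
k

Derivation:
Row 22: (22-1) mod 6 = 3, so use chart row 4. Even row -> WS.
Chart row 4 tiled across columns 1-9: k p p p p k p p p
WS row: flip the tiled sequence (start at column 9) and apply k<->p; o and x stay.
Row 22 as worked: k k k p k k k k p
Stitch 8 in working order -> k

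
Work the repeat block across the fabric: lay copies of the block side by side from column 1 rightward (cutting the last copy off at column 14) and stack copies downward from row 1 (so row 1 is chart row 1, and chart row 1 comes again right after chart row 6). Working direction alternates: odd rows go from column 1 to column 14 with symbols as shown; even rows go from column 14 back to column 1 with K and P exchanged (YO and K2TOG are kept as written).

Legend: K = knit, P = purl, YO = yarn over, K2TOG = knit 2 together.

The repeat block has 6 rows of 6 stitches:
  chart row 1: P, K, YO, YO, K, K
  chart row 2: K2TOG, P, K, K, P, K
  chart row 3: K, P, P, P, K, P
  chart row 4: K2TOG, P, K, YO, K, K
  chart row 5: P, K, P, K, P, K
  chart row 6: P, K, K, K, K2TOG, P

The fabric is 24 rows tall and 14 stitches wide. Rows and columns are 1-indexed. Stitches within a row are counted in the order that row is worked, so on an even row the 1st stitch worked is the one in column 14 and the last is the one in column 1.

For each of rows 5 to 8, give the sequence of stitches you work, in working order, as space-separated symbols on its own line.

Row 5: chart row 5, RS - tile across columns 1-14 and work as-is.
Row 6: chart row 6, WS - tiled (columns 1-14): P K K K K2TOG P P K K K K2TOG P P K; work from column 14 back to 1 with K<->P swapped.
Row 7: chart row 1, RS - tile across columns 1-14 and work as-is.
Row 8: chart row 2, WS - tiled (columns 1-14): K2TOG P K K P K K2TOG P K K P K K2TOG P; work from column 14 back to 1 with K<->P swapped.

Result:
P K P K P K P K P K P K P K
P K K K2TOG P P P K K K2TOG P P P K
P K YO YO K K P K YO YO K K P K
K K2TOG P K P P K K2TOG P K P P K K2TOG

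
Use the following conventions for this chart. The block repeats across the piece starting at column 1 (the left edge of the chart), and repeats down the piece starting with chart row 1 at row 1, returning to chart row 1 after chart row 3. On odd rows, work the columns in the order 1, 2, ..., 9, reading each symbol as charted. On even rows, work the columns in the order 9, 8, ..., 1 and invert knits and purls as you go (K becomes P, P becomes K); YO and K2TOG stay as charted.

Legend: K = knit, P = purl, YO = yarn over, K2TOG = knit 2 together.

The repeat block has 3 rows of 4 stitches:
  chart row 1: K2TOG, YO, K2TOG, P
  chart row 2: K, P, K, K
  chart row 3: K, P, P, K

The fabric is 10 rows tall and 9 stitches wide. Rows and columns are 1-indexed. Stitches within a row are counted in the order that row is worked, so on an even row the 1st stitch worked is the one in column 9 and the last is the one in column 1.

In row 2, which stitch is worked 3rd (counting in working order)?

Result:
P

Derivation:
Row 2 uses chart row ((2-1) mod 3)+1 = 2. Row 2 is even, so WS.
Chart row 2 tiled across columns 1-9: K P K K K P K K K
Wrong side: read the tiled row from column 9 down to 1 and exchange K with P (leave YO, K2TOG).
Row 2 as worked: P P P K P P P K P
Counting 3 along the worked row gives P.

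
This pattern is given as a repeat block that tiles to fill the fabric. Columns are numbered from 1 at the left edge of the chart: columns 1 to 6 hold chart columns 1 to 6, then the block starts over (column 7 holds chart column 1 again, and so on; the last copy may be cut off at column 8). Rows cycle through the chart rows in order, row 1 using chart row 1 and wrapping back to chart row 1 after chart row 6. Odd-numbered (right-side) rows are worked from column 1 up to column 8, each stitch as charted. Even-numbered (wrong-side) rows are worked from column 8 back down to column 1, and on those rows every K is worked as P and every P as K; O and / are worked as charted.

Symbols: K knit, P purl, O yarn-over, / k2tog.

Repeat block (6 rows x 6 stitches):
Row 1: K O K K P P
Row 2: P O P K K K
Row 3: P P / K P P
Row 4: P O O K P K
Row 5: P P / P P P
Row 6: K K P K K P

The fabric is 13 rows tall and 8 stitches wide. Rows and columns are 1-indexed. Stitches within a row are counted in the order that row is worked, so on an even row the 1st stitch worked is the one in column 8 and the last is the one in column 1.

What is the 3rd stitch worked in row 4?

Row 4 uses chart row ((4-1) mod 6)+1 = 4. Row 4 is even, so WS.
Chart row 4 tiled across columns 1-8: P O O K P K P O
Wrong side: read the tiled row from column 8 down to 1 and exchange K with P (leave O, /).
Row 4 as worked: O K P K P O O K
Stitch 3 in working order -> P

Result:
P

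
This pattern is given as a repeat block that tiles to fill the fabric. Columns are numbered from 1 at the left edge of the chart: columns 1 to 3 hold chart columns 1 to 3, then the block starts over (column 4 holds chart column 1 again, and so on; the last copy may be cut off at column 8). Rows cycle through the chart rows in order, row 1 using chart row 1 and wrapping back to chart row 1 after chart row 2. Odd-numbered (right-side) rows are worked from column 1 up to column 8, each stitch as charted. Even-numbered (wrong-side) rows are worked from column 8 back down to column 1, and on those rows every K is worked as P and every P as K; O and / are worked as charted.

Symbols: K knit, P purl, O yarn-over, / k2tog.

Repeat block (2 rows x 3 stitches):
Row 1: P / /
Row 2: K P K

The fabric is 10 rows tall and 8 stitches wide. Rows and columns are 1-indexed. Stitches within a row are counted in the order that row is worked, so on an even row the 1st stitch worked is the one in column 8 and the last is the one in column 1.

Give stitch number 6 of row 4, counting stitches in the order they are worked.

Result:
P

Derivation:
For row 4: chart row = ((4-1) mod 2) + 1 = 2; this is a WS (even) row.
Chart row 2 tiled across columns 1-8: K P K K P K K P
Wrong side: read the tiled row from column 8 down to 1 and exchange K with P (leave O, /).
Row 4 as worked: K P P K P P K P
The 6th stitch worked is P.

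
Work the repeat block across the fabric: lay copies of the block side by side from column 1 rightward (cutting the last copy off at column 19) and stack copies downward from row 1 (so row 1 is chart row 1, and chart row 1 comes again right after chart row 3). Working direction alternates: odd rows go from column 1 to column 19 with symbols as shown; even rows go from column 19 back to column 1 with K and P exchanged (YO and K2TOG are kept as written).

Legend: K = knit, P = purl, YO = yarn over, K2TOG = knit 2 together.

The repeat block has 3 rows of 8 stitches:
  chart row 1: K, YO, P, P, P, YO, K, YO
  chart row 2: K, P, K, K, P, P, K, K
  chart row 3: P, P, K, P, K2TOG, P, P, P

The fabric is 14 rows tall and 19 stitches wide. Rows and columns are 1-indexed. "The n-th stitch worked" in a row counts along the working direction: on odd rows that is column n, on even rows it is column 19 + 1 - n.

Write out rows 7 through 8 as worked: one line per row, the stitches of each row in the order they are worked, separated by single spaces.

== ROWS AS WORKED ==
K YO P P P YO K YO K YO P P P YO K YO K YO P
P K P P P K K P P K P P P K K P P K P

Derivation:
Row 7: chart row 1, RS - tile across columns 1-19 and work as-is.
Row 8: chart row 2, WS - tiled (columns 1-19): K P K K P P K K K P K K P P K K K P K; work from column 19 back to 1 with K<->P swapped.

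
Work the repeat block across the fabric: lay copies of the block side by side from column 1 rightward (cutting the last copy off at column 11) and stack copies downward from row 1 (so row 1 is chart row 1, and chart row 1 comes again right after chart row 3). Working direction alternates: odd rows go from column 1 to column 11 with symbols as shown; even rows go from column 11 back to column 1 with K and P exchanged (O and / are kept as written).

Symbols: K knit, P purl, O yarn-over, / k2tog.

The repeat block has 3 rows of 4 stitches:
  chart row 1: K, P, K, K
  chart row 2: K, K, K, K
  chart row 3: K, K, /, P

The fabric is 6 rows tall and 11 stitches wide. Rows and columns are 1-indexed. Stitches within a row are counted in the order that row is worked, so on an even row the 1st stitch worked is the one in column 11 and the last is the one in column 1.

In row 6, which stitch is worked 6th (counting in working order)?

Row 6: (6-1) mod 3 = 2, so use chart row 3. Even row -> WS.
Chart row 3 tiled across columns 1-11: K K / P K K / P K K /
WS: work from column 11 back to column 1 (reverse the tiled row), swapping K<->P (O and / unchanged).
Row 6 as worked: / P P K / P P K / P P
Counting 6 along the worked row gives P.

Stitch:
P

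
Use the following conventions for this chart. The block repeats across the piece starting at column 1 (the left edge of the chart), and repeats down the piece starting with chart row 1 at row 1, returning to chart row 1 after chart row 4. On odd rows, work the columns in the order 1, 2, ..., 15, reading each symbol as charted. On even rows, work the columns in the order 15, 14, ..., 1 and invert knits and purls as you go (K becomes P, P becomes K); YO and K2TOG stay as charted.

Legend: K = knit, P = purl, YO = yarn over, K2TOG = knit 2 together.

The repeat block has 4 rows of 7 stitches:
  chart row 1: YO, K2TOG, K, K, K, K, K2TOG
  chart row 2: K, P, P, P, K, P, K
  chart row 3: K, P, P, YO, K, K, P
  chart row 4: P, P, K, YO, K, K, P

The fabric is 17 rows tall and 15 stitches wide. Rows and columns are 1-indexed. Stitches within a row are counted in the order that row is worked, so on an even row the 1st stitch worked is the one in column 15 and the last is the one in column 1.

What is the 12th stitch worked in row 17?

Stitch:
K

Derivation:
Row 17: (17-1) mod 4 = 0, so use chart row 1. Odd row -> RS.
Chart row 1 tiled across columns 1-15: YO K2TOG K K K K K2TOG YO K2TOG K K K K K2TOG YO
Right side: take the tiled row as-is (worked left to right from column 1).
The 12th stitch worked is K.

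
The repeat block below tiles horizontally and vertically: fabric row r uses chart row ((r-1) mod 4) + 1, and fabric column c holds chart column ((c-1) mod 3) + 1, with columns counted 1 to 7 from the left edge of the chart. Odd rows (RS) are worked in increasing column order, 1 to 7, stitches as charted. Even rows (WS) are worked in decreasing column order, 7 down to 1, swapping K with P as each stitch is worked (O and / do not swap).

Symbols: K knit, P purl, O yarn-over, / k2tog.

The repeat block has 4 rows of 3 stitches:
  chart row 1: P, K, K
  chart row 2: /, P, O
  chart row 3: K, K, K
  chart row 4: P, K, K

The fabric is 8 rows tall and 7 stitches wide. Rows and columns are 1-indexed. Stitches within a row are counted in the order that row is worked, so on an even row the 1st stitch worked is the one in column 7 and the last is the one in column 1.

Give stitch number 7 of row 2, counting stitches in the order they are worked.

== STITCH ==
/

Derivation:
Row 2: (2-1) mod 4 = 1, so use chart row 2. Even row -> WS.
Chart row 2 tiled across columns 1-7: / P O / P O /
WS: work from column 7 back to column 1 (reverse the tiled row), swapping K<->P (O and / unchanged).
Row 2 as worked: / O K / O K /
The 7th stitch worked is /.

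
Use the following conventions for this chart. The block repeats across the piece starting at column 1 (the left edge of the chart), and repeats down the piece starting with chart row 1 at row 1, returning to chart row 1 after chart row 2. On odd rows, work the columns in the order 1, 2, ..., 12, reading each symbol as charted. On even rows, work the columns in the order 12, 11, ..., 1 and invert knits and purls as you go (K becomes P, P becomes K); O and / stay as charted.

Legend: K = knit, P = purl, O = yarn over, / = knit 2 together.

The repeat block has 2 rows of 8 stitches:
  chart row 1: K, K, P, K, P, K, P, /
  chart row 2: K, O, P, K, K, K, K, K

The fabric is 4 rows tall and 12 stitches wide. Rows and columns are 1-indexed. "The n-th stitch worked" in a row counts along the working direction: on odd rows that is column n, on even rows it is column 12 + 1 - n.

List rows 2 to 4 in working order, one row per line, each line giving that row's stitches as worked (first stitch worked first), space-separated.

Row 2: chart row 2, WS - tiled (columns 1-12): K O P K K K K K K O P K; work from column 12 back to 1 with K<->P swapped.
Row 3: chart row 1, RS - tile across columns 1-12 and work as-is.
Row 4: chart row 2, WS - tiled (columns 1-12): K O P K K K K K K O P K; work from column 12 back to 1 with K<->P swapped.

Rows as worked:
P K O P P P P P P K O P
K K P K P K P / K K P K
P K O P P P P P P K O P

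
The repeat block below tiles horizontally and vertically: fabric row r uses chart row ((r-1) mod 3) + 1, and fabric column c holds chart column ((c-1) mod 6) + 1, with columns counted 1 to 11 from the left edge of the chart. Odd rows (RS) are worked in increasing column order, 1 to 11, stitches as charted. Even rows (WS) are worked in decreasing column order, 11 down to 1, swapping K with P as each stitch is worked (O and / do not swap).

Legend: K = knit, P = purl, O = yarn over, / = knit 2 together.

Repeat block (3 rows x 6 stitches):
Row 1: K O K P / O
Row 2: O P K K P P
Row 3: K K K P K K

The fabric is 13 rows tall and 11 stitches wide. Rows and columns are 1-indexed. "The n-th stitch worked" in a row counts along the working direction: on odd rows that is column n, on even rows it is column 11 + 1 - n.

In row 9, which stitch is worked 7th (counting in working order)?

Row 9: (9-1) mod 3 = 2, so use chart row 3. Odd row -> RS.
Chart row 3 tiled across columns 1-11: K K K P K K K K K P K
RS: work column 1 to column 11, symbols as charted — the tiled row is the row as worked.
Counting 7 along the worked row gives K.

Stitch:
K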